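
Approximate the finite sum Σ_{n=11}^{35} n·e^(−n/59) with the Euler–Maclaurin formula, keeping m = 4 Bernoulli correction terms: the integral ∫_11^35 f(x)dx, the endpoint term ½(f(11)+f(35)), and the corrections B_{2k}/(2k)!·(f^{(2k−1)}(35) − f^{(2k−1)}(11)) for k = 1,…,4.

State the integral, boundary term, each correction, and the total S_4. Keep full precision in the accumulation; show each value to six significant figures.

S_4 ≈ 377.301

Integral: ∫_11^35 x·e^(−x/59) dx = 363.104.
½[f(11) + f(35)] = ½[9.12899 + 19.3391] = 14.2340.
Integral + boundary = 377.338.
Order-1 term: 1/12 · (0.224764 − 0.675179) = -0.0375346.
Running total after k=1: 377.301.
Order-2 term: −1/720 · (0.000382032 − 0.000670783) = 4.01042e-07.
Running total after k=2: 377.301.
Order-3 term: 1/30240 · (2.00947e-07 − 3.29677e-07) = -4.25694e-12.
Running total after k=3: 377.301.
Order-4 term: −1/1209600 · (8.39258e-11 − 1.34058e-10) = 4.14451e-17.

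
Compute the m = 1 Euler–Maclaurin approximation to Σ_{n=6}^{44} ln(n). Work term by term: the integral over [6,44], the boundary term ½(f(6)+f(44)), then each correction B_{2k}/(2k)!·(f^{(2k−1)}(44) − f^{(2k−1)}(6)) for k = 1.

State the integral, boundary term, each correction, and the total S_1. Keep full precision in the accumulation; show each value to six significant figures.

S_1 ≈ 120.530

∫_6^44 ln(x) dx evaluates to 117.754.
Endpoint term: (f(6) + f(44))/2 = (1.79176 + 3.78419)/2 = 2.78797.
So far: 120.542.
k=1: B_{2}/(2)! × [f^{(1)}(44) − f^{(1)}(6)] = 1/12 × (0.0227273 − 0.166667) = -0.0119949.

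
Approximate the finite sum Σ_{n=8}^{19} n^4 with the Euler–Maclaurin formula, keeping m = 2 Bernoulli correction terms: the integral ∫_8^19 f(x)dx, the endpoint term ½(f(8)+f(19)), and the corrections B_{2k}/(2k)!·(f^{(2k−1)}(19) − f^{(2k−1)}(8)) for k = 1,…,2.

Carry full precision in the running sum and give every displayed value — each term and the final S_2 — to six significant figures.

S_2 ≈ 557990

The integral term ∫_8^19 x^4 dx = 488666.
½[f(8) + f(19)] = ½[4096.00 + 130321] = 67208.5.
Integral + boundary = 555875.
Order-1 term: 1/12 · (27436.0 − 2048.00) = 2115.67.
After k=1: 557990.
Order-2 term: −1/720 · (456.000 − 192.000) = -0.366667.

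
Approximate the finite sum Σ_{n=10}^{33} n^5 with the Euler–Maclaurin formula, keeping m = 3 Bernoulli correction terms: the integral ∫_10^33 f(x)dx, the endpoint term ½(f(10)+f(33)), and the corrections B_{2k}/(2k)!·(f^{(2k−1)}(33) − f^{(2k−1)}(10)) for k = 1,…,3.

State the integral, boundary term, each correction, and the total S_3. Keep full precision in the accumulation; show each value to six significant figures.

S_3 ≈ 2.35186e+08

∫_10^33 x^5 dx evaluates to 2.15078e+08.
Endpoint term: (f(10) + f(33))/2 = (100000 + 3.91354e+07)/2 = 1.96177e+07.
So far: 2.34696e+08.
k=1: B_{2}/(2)! × [f^{(1)}(33) − f^{(1)}(10)] = 1/12 × (5.92960e+06 − 50000.0) = 489967.
Running total after k=1: 2.35186e+08.
k=2: B_{4}/(4)! × [f^{(3)}(33) − f^{(3)}(10)] = −1/720 × (65340.0 − 6000.00) = -82.4167.
Running total after k=2: 2.35186e+08.
k=3: B_{6}/(6)! × [f^{(5)}(33) − f^{(5)}(10)] = 1/30240 × (120.000 − 120.000) = 0.00000.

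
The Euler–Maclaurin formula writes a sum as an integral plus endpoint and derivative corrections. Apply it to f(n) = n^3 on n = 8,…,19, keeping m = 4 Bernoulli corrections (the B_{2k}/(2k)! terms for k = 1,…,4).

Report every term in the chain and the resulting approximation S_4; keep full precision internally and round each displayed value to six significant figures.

The integral term ∫_8^19 x^3 dx = 31556.2.
Boundary: ½(f(8) + f(19)) = ½(512.000 + 6859.00) = 3685.50.
Integral + boundary = 35241.8.
Order-1 term: 1/12 · (1083.00 − 192.000) = 74.2500.
Running total after k=1: 35316.0.
Order-2 term: −1/720 · (6.00000 − 6.00000) = 0.00000.
Running total after k=2: 35316.0.
Order-3 term: 1/30240 · (0.00000 − 0.00000) = 0.00000.
Running total after k=3: 35316.0.
Order-4 term: −1/1209600 · (0.00000 − 0.00000) = 0.00000.

S_4 ≈ 35316.0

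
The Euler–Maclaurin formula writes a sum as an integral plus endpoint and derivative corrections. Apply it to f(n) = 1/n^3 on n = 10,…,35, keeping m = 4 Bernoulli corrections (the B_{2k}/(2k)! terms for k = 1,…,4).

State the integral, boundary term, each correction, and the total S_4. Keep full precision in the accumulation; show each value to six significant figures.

Integral: ∫_10^35 1/x^3 dx = 0.00459184.
½[f(10) + f(35)] = ½[0.00100000 + 2.33236e-05] = 0.000511662.
Integral + boundary = 0.00510350.
Order-1 term: 1/12 · (-1.99917e-06 − (-0.000300000)) = 2.48334e-05.
Partial sum through k=1: 0.00512833.
Order-2 term: −1/720 · (-3.26395e-08 − (-6.00000e-05)) = -8.32880e-08.
Partial sum through k=2: 0.00512825.
Order-3 term: 1/30240 · (-1.11907e-09 − (-2.52000e-05)) = 8.33296e-10.
Partial sum through k=3: 0.00512825.
Order-4 term: −1/1209600 · (-6.57737e-11 − (-1.81440e-05)) = -1.49999e-11.

S_4 ≈ 0.00512825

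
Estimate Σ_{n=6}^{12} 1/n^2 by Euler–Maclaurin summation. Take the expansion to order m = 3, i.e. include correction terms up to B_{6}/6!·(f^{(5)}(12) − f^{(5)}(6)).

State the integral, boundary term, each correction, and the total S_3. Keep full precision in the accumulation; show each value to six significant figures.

The integral term ∫_6^12 1/x^2 dx = 0.0833333.
Boundary: ½(f(6) + f(12)) = ½(0.0277778 + 0.00694444) = 0.0173611.
Integral + boundary = 0.100694.
Order-1 term: 1/12 · (-0.00115741 − (-0.00925926)) = 0.000675154.
After k=1: 0.101370.
Order-2 term: −1/720 · (-9.64506e-05 − (-0.00308642)) = -4.15273e-06.
After k=2: 0.101365.
Order-3 term: 1/30240 · (-2.00939e-05 − (-0.00257202)) = 8.43890e-08.

S_3 ≈ 0.101366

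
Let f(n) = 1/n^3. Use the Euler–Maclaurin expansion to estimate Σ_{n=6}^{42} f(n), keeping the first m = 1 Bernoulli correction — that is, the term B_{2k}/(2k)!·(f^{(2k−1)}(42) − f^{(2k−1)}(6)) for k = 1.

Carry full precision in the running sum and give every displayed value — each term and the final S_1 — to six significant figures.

S_1 ≈ 0.0161198

Integral: ∫_6^42 1/x^3 dx = 0.0136054.
Endpoint term: (f(6) + f(42))/2 = (0.00462963 + 1.34975e-05)/2 = 0.00232156.
So far: 0.0159270.
k=1: B_{2}/(2)! × [f^{(1)}(42) − f^{(1)}(6)] = 1/12 × (-9.64104e-07 − (-0.00231481)) = 0.000192821.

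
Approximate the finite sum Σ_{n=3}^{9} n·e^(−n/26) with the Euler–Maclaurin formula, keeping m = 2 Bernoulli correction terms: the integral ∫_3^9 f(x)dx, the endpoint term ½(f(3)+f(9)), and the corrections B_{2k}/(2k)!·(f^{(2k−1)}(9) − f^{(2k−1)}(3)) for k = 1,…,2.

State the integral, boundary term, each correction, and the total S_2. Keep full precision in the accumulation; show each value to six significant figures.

∫_3^9 x·e^(−x/26) dx evaluates to 28.0943.
½[f(3) + f(9)] = ½[2.67307 + 6.36663] = 4.51985.
Running total after boundary: 32.6142.
Correction k=1: B_{2}/2! · (f^{(1)}(9) − f^{(1)}(3)) = 1/12 · (0.462533 − 0.788213) = -0.0271400.
After k=1: 32.5870.
Correction k=2: B_{4}/4! · (f^{(3)}(9) − f^{(3)}(3)) = −1/720 · (0.00277713 − 0.00380216) = 1.42365e-06.

S_2 ≈ 32.5870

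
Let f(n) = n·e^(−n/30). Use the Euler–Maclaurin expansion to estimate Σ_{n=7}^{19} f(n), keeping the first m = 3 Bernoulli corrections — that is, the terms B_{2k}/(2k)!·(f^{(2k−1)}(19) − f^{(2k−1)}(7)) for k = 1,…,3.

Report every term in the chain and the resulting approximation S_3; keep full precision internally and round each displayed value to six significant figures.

Integral: ∫_7^19 x·e^(−x/30) dx = 98.6928.
Endpoint term: (f(7) + f(19))/2 = (5.54323 + 10.0856)/2 = 7.81440.
Integral + boundary = 106.507.
Order-1 term: 1/12 · (0.194634 − 0.607115) = -0.0343735.
After k=1: 106.473.
Order-2 term: −1/720 · (0.00139586 − 0.00243433) = 1.44232e-06.
After k=2: 106.473.
Order-3 term: 1/30240 · (2.86162e-06 − 4.66009e-06) = -5.94733e-11.

S_3 ≈ 106.473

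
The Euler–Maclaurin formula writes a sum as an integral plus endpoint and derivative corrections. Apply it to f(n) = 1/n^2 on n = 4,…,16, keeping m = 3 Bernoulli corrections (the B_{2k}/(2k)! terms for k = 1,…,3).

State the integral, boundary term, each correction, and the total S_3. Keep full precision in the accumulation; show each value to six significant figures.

S_3 ≈ 0.223236

The integral term ∫_4^16 1/x^2 dx = 0.187500.
½[f(4) + f(16)] = ½[0.0625000 + 0.00390625] = 0.0332031.
Running total after boundary: 0.220703.
Correction k=1: B_{2}/2! · (f^{(1)}(16) − f^{(1)}(4)) = 1/12 · (-0.000488281 − (-0.0312500)) = 0.00256348.
Partial sum through k=1: 0.223267.
Correction k=2: B_{4}/4! · (f^{(3)}(16) − f^{(3)}(4)) = −1/720 · (-2.28882e-05 − (-0.0234375)) = -3.25203e-05.
Partial sum through k=2: 0.223234.
Correction k=3: B_{6}/6! · (f^{(5)}(16) − f^{(5)}(4)) = 1/30240 · (-2.68221e-06 − (-0.0439453)) = 1.45313e-06.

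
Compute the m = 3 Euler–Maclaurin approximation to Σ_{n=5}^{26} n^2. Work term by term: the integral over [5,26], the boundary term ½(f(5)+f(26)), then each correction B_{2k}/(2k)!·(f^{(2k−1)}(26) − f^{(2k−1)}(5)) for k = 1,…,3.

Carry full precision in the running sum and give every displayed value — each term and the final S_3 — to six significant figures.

∫_5^26 x^2 dx evaluates to 5817.00.
Boundary: ½(f(5) + f(26)) = ½(25.0000 + 676.000) = 350.500.
Integral + boundary = 6167.50.
Order-1 term: 1/12 · (52.0000 − 10.0000) = 3.50000.
Partial sum through k=1: 6171.00.
Order-2 term: −1/720 · (0.00000 − 0.00000) = 0.00000.
Partial sum through k=2: 6171.00.
Order-3 term: 1/30240 · (0.00000 − 0.00000) = 0.00000.

S_3 ≈ 6171.00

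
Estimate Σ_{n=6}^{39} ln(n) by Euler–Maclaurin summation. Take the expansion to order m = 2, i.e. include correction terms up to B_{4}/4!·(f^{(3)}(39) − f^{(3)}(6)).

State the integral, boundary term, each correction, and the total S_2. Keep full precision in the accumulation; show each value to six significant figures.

S_2 ≈ 101.844

The integral term ∫_6^39 ln(x) dx = 99.1283.
½[f(6) + f(39)] = ½[1.79176 + 3.66356] = 2.72766.
So far: 101.856.
Order-1 term: 1/12 · (0.0256410 − 0.166667) = -0.0117521.
Partial sum through k=1: 101.844.
Order-2 term: −1/720 · (3.37160e-05 − 0.00925926) = 1.28133e-05.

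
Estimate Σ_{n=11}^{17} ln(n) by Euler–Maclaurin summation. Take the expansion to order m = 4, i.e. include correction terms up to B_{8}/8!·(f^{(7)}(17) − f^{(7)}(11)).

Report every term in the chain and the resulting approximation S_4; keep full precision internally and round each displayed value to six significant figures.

S_4 ≈ 18.4007

∫_11^17 ln(x) dx evaluates to 15.7878.
½[f(11) + f(17)] = ½[2.39790 + 2.83321] = 2.61555.
Running total after boundary: 18.4033.
Order-1 term: 1/12 · (0.0588235 − 0.0909091) = -0.00267380.
Running total after k=1: 18.4007.
Order-2 term: −1/720 · (0.000407083 − 0.00150263) = 1.52159e-06.
Running total after k=2: 18.4007.
Order-3 term: 1/30240 · (1.69031e-05 − 0.000149021) = -4.36898e-09.
Running total after k=3: 18.4007.
Order-4 term: −1/1209600 · (1.75465e-06 − 3.69474e-05) = 2.90945e-11.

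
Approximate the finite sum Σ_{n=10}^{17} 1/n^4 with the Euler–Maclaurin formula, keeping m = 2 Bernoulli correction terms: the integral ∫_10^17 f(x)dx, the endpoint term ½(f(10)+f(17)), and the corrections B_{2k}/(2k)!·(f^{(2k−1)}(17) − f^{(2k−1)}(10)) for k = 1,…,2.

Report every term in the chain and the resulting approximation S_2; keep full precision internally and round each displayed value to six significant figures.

Integral: ∫_10^17 1/x^4 dx = 0.000265486.
Endpoint term: (f(10) + f(17))/2 = (0.000100000 + 1.19730e-05)/2 = 5.59865e-05.
Running total after boundary: 0.000321473.
Correction k=1: B_{2}/2! · (f^{(1)}(17) − f^{(1)}(10)) = 1/12 · (-2.81719e-06 − (-4.00000e-05)) = 3.09857e-06.
After k=1: 0.000324571.
Correction k=2: B_{4}/4! · (f^{(3)}(17) − f^{(3)}(10)) = −1/720 · (-2.92441e-07 − (-1.20000e-05)) = -1.62605e-08.

S_2 ≈ 0.000324555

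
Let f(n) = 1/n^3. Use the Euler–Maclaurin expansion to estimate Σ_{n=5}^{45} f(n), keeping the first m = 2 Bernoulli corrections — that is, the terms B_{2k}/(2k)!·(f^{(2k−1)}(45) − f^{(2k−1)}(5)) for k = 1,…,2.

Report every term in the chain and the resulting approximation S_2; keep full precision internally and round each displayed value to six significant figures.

S_2 ≈ 0.0241532

∫_5^45 1/x^3 dx evaluates to 0.0197531.
½[f(5) + f(45)] = ½[0.00800000 + 1.09739e-05] = 0.00400549.
Integral + boundary = 0.0237586.
Order-1 term: 1/12 · (-7.31596e-07 − (-0.00480000)) = 0.000399939.
Running total after k=1: 0.0241585.
Order-2 term: −1/720 · (-7.22564e-09 − (-0.00384000)) = -5.33332e-06.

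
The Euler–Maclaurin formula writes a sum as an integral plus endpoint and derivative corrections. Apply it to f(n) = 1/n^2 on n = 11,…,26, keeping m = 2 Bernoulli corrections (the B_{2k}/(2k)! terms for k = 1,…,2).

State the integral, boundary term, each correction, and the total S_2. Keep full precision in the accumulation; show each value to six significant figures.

∫_11^26 1/x^2 dx evaluates to 0.0524476.
Boundary: ½(f(11) + f(26)) = ½(0.00826446 + 0.00147929) = 0.00487188.
So far: 0.0573194.
k=1: B_{2}/(2)! × [f^{(1)}(26) − f^{(1)}(11)] = 1/12 × (-0.000113792 − (-0.00150263)) = 0.000115737.
After k=1: 0.0574352.
k=2: B_{4}/(4)! × [f^{(3)}(26) − f^{(3)}(11)] = −1/720 × (-2.01997e-06 − (-0.000149021)) = -2.04168e-07.

S_2 ≈ 0.0574350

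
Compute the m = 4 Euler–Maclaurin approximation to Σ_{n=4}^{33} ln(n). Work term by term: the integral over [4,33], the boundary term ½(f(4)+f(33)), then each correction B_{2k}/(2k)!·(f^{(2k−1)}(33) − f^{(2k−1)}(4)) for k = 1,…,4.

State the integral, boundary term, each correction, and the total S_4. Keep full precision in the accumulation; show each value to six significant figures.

The integral term ∫_4^33 ln(x) dx = 80.8396.
Endpoint term: (f(4) + f(33))/2 = (1.38629 + 3.49651)/2 = 2.44140.
So far: 83.2810.
k=1: B_{2}/(2)! × [f^{(1)}(33) − f^{(1)}(4)] = 1/12 × (0.0303030 − 0.250000) = -0.0183081.
Partial sum through k=1: 83.2627.
k=2: B_{4}/(4)! × [f^{(3)}(33) − f^{(3)}(4)] = −1/720 × (5.56529e-05 − 0.0312500) = 4.33255e-05.
Partial sum through k=2: 83.2627.
k=3: B_{6}/(6)! × [f^{(5)}(33) − f^{(5)}(4)] = 1/30240 × (6.13256e-07 − 0.0234375) = -7.75029e-07.
Partial sum through k=3: 83.2627.
k=4: B_{8}/(8)! × [f^{(7)}(33) − f^{(7)}(4)] = −1/1209600 × (1.68941e-08 − 0.0439453) = 3.63304e-08.

S_4 ≈ 83.2627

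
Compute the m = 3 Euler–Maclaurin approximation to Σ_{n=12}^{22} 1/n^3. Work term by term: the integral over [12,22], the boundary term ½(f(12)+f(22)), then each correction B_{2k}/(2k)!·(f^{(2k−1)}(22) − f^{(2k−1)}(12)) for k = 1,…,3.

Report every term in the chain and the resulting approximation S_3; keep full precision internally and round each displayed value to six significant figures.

S_3 ≈ 0.00278644

Integral: ∫_12^22 1/x^3 dx = 0.00243916.
Endpoint term: (f(12) + f(22))/2 = (0.000578704 + 9.39144e-05)/2 = 0.000336309.
So far: 0.00277547.
Correction k=1: B_{2}/2! · (f^{(1)}(22) − f^{(1)}(12)) = 1/12 · (-1.28065e-05 − (-0.000144676)) = 1.09891e-05.
Partial sum through k=1: 0.00278646.
Correction k=2: B_{4}/4! · (f^{(3)}(22) − f^{(3)}(12)) = −1/720 · (-5.29194e-07 − (-2.00939e-05)) = -2.71732e-08.
Partial sum through k=2: 0.00278644.
Correction k=3: B_{6}/6! · (f^{(5)}(22) − f^{(5)}(12)) = 1/30240 · (-4.59218e-08 − (-5.86071e-06)) = 1.92288e-10.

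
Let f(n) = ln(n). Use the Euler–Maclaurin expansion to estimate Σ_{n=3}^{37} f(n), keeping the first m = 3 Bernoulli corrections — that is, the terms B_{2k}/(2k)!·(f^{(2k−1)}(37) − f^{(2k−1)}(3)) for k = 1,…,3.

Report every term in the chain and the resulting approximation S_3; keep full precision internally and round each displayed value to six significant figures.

S_3 ≈ 98.6375

The integral term ∫_3^37 ln(x) dx = 96.3081.
Boundary: ½(f(3) + f(37)) = ½(1.09861 + 3.61092) = 2.35477.
Integral + boundary = 98.6629.
Correction k=1: B_{2}/2! · (f^{(1)}(37) − f^{(1)}(3)) = 1/12 · (0.0270270 − 0.333333) = -0.0255255.
Running total after k=1: 98.6374.
Correction k=2: B_{4}/4! · (f^{(3)}(37) − f^{(3)}(3)) = −1/720 · (3.94843e-05 − 0.0740741) = 0.000102826.
Running total after k=2: 98.6375.
Correction k=3: B_{6}/6! · (f^{(5)}(37) − f^{(5)}(3)) = 1/30240 · (3.46101e-07 − 0.0987654) = -3.26604e-06.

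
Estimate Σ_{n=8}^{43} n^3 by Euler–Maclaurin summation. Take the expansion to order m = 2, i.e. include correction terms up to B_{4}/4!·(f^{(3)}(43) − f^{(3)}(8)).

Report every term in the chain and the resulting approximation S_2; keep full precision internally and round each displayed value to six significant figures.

Integral: ∫_8^43 x^3 dx = 853676.
½[f(8) + f(43)] = ½[512.000 + 79507.0] = 40009.5.
Running total after boundary: 893686.
k=1: B_{2}/(2)! × [f^{(1)}(43) − f^{(1)}(8)] = 1/12 × (5547.00 − 192.000) = 446.250.
After k=1: 894132.
k=2: B_{4}/(4)! × [f^{(3)}(43) − f^{(3)}(8)] = −1/720 × (6.00000 − 6.00000) = 0.00000.

S_2 ≈ 894132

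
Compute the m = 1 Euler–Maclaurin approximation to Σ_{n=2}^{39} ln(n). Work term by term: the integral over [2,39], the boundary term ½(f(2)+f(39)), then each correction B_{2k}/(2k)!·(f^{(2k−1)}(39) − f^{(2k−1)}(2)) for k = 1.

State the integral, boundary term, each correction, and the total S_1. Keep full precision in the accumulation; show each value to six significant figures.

Integral: ∫_2^39 ln(x) dx = 104.493.
Endpoint term: (f(2) + f(39))/2 = (0.693147 + 3.66356)/2 = 2.17835.
So far: 106.671.
k=1: B_{2}/(2)! × [f^{(1)}(39) − f^{(1)}(2)] = 1/12 × (0.0256410 − 0.500000) = -0.0395299.

S_1 ≈ 106.631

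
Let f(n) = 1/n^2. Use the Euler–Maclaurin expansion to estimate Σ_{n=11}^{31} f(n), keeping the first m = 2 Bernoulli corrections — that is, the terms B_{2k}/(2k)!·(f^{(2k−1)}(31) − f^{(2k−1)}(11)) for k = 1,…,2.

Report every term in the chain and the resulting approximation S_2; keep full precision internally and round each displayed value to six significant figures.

∫_11^31 1/x^2 dx evaluates to 0.0586510.
Boundary: ½(f(11) + f(31)) = ½(0.00826446 + 0.00104058) = 0.00465252.
Running total after boundary: 0.0633035.
Correction k=1: B_{2}/2! · (f^{(1)}(31) − f^{(1)}(11)) = 1/12 · (-6.71344e-05 − (-0.00150263)) = 0.000119625.
Partial sum through k=1: 0.0634232.
Correction k=2: B_{4}/4! · (f^{(3)}(31) − f^{(3)}(11)) = −1/720 · (-8.38306e-07 − (-0.000149021)) = -2.05809e-07.

S_2 ≈ 0.0634230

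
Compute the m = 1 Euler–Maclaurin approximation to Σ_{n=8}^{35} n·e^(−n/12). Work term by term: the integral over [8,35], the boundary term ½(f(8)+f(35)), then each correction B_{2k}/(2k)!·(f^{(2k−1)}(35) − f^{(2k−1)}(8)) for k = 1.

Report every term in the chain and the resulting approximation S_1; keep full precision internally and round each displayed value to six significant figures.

Integral: ∫_8^35 x·e^(−x/12) dx = 92.6999.
Boundary: ½(f(8) + f(35)) = ½(4.10734 + 1.89398) = 3.00066.
So far: 95.7006.
Correction k=1: B_{2}/2! · (f^{(1)}(35) − f^{(1)}(8)) = 1/12 · (-0.103718 − 0.171139) = -0.0229048.

S_1 ≈ 95.6777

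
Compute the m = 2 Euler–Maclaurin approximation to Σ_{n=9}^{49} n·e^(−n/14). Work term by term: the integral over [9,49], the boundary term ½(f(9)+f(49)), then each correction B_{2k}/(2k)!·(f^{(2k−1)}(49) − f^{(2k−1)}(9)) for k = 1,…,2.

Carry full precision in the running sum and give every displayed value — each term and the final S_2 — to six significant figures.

S_2 ≈ 145.754

∫_9^49 x·e^(−x/14) dx evaluates to 142.670.
½[f(9) + f(49)] = ½[4.73209 + 1.47967] = 3.10588.
Integral + boundary = 145.776.
k=1: B_{2}/(2)! × [f^{(1)}(49) − f^{(1)}(9)] = 1/12 × (-0.0754935 − 0.187781) = -0.0219396.
Running total after k=1: 145.754.
k=2: B_{4}/(4)! × [f^{(3)}(49) − f^{(3)}(9)] = −1/720 × (-7.70341e-05 − 0.00632325) = 8.88929e-06.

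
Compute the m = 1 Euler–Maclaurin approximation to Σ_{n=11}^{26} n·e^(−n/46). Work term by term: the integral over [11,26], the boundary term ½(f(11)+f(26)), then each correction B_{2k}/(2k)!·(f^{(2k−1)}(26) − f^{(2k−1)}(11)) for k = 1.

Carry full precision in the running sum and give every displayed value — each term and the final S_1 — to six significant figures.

S_1 ≈ 194.021

Integral: ∫_11^26 x·e^(−x/46) dx = 182.333.
½[f(11) + f(26)] = ½[8.66043 + 14.7742] = 11.7173.
So far: 194.050.
Order-1 term: 1/12 · (0.247059 − 0.599042) = -0.0293319.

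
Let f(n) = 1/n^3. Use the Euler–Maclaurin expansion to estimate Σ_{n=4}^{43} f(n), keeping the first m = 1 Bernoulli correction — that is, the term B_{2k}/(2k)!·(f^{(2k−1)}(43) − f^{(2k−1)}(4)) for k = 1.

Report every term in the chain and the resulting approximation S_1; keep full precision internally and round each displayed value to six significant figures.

The integral term ∫_4^43 1/x^3 dx = 0.0309796.
Endpoint term: (f(4) + f(43))/2 = (0.0156250 + 1.25775e-05)/2 = 0.00781879.
Integral + boundary = 0.0387984.
k=1: B_{2}/(2)! × [f^{(1)}(43) − f^{(1)}(4)] = 1/12 × (-8.77501e-07 − (-0.0117188)) = 0.000976489.

S_1 ≈ 0.0397749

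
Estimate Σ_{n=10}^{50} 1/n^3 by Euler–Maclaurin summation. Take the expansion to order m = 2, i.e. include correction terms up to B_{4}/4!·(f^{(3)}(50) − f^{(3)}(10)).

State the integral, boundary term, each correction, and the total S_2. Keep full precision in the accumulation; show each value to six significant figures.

The integral term ∫_10^50 1/x^3 dx = 0.00480000.
½[f(10) + f(50)] = ½[0.00100000 + 8.00000e-06] = 0.000504000.
Running total after boundary: 0.00530400.
Order-1 term: 1/12 · (-4.80000e-07 − (-0.000300000)) = 2.49600e-05.
Running total after k=1: 0.00532896.
Order-2 term: −1/720 · (-3.84000e-09 − (-6.00000e-05)) = -8.33280e-08.

S_2 ≈ 0.00532888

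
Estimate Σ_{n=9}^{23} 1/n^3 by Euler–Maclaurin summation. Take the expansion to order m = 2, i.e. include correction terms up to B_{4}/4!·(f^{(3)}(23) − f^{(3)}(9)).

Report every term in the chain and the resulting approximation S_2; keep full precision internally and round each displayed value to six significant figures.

Integral: ∫_9^23 1/x^3 dx = 0.00522766.
½[f(9) + f(23)] = ½[0.00137174 + 8.21895e-05] = 0.000726966.
Running total after boundary: 0.00595463.
Correction k=1: B_{2}/2! · (f^{(1)}(23) − f^{(1)}(9)) = 1/12 · (-1.07204e-05 − (-0.000457247)) = 3.72106e-05.
Running total after k=1: 0.00599184.
Correction k=2: B_{4}/4! · (f^{(3)}(23) − f^{(3)}(9)) = −1/720 · (-4.05307e-07 − (-0.000112901)) = -1.56243e-07.

S_2 ≈ 0.00599168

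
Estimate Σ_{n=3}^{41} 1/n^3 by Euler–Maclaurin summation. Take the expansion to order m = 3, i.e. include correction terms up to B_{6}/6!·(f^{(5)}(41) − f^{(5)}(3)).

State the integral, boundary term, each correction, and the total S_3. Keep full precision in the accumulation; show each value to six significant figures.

S_3 ≈ 0.0767686

The integral term ∫_3^41 1/x^3 dx = 0.0552581.
Endpoint term: (f(3) + f(41))/2 = (0.0370370 + 1.45094e-05)/2 = 0.0185258.
Running total after boundary: 0.0737839.
Correction k=1: B_{2}/2! · (f^{(1)}(41) − f^{(1)}(3)) = 1/12 · (-1.06166e-06 − (-0.0370370)) = 0.00308633.
Running total after k=1: 0.0768702.
Correction k=2: B_{4}/4! · (f^{(3)}(41) − f^{(3)}(3)) = −1/720 · (-1.26313e-08 − (-0.0823045)) = -0.000114312.
Running total after k=2: 0.0767559.
Correction k=3: B_{6}/6! · (f^{(5)}(41) − f^{(5)}(3)) = 1/30240 · (-3.15595e-10 − (-0.384088)) = 1.27013e-05.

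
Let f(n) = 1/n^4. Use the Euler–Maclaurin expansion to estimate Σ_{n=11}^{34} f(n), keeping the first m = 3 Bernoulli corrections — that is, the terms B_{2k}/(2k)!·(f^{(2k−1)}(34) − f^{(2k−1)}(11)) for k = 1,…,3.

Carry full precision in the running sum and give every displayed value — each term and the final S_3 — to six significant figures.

S_3 ≈ 0.000278536

Integral: ∫_11^34 1/x^4 dx = 0.000241957.
Endpoint term: (f(11) + f(34))/2 = (6.83013e-05 + 7.48315e-07)/2 = 3.45248e-05.
Running total after boundary: 0.000276482.
Order-1 term: 1/12 · (-8.80370e-08 − (-2.48369e-05)) = 2.06240e-06.
Running total after k=1: 0.000278545.
Order-2 term: −1/720 · (-2.28470e-09 − (-6.15790e-06)) = -8.54946e-09.
Running total after k=2: 0.000278536.
Order-3 term: 1/30240 · (-1.10677e-10 − (-2.84994e-06)) = 9.42403e-11.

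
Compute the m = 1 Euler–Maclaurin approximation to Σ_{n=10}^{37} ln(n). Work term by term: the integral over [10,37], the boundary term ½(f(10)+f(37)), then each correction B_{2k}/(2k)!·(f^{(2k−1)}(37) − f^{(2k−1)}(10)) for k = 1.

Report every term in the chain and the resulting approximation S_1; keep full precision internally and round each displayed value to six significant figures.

S_1 ≈ 86.5288

Integral: ∫_10^37 ln(x) dx = 83.5781.
½[f(10) + f(37)] = ½[2.30259 + 3.61092] = 2.95675.
Integral + boundary = 86.5349.
k=1: B_{2}/(2)! × [f^{(1)}(37) − f^{(1)}(10)] = 1/12 × (0.0270270 − 0.100000) = -0.00608108.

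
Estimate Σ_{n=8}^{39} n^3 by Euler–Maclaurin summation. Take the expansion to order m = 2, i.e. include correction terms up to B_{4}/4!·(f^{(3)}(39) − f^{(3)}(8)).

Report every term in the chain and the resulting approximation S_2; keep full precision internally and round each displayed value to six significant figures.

The integral term ∫_8^39 x^3 dx = 577336.
Boundary: ½(f(8) + f(39)) = ½(512.000 + 59319.0) = 29915.5.
Running total after boundary: 607252.
k=1: B_{2}/(2)! × [f^{(1)}(39) − f^{(1)}(8)] = 1/12 × (4563.00 − 192.000) = 364.250.
After k=1: 607616.
k=2: B_{4}/(4)! × [f^{(3)}(39) − f^{(3)}(8)] = −1/720 × (6.00000 − 6.00000) = 0.00000.

S_2 ≈ 607616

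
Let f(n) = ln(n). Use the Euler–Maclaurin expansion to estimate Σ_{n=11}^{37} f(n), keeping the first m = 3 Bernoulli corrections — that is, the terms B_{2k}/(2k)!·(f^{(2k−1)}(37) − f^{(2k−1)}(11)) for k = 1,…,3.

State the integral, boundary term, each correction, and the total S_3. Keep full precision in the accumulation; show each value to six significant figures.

∫_11^37 ln(x) dx evaluates to 81.2271.
½[f(11) + f(37)] = ½[2.39790 + 3.61092] = 3.00441.
So far: 84.2315.
Correction k=1: B_{2}/2! · (f^{(1)}(37) − f^{(1)}(11)) = 1/12 · (0.0270270 − 0.0909091) = -0.00532351.
After k=1: 84.2262.
Correction k=2: B_{4}/4! · (f^{(3)}(37) − f^{(3)}(11)) = −1/720 · (3.94843e-05 − 0.00150263) = 2.03215e-06.
After k=2: 84.2262.
Correction k=3: B_{6}/6! · (f^{(5)}(37) − f^{(5)}(11)) = 1/30240 · (3.46101e-07 − 0.000149021) = -4.91650e-09.

S_3 ≈ 84.2262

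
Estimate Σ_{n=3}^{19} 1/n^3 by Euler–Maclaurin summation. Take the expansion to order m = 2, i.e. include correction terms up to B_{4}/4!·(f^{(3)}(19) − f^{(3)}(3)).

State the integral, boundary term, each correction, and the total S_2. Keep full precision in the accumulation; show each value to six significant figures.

∫_3^19 1/x^3 dx evaluates to 0.0541705.
½[f(3) + f(19)] = ½[0.0370370 + 0.000145794] = 0.0185914.
Running total after boundary: 0.0727619.
Order-1 term: 1/12 · (-2.30201e-05 − (-0.0370370)) = 0.00308450.
After k=1: 0.0758464.
Order-2 term: −1/720 · (-1.27535e-06 − (-0.0823045)) = -0.000114310.

S_2 ≈ 0.0757321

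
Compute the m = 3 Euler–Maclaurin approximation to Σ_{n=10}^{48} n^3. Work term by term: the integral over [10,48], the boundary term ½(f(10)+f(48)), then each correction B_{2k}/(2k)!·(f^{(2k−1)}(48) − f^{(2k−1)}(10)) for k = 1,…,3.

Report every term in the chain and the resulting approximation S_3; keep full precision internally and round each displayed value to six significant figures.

The integral term ∫_10^48 x^3 dx = 1.32460e+06.
Endpoint term: (f(10) + f(48))/2 = (1000.00 + 110592)/2 = 55796.0.
So far: 1.38040e+06.
Correction k=1: B_{2}/2! · (f^{(1)}(48) − f^{(1)}(10)) = 1/12 · (6912.00 − 300.000) = 551.000.
Running total after k=1: 1.38095e+06.
Correction k=2: B_{4}/4! · (f^{(3)}(48) − f^{(3)}(10)) = −1/720 · (6.00000 − 6.00000) = 0.00000.
Running total after k=2: 1.38095e+06.
Correction k=3: B_{6}/6! · (f^{(5)}(48) − f^{(5)}(10)) = 1/30240 · (0.00000 − 0.00000) = 0.00000.

S_3 ≈ 1.38095e+06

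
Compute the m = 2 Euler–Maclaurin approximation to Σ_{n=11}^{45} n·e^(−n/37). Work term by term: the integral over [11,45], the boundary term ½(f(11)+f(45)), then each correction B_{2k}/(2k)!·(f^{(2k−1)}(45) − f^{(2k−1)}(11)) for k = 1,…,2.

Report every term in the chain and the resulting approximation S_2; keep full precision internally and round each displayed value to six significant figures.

S_2 ≈ 430.834

∫_11^45 x·e^(−x/37) dx evaluates to 420.130.
Endpoint term: (f(11) + f(45))/2 = (8.17105 + 13.3357)/2 = 10.7534.
Running total after boundary: 430.883.
Order-1 term: 1/12 · (-0.0640755 − 0.521984) = -0.0488383.
Partial sum through k=1: 430.834.
Order-2 term: −1/720 · (0.000386138 − 0.00146649) = 1.50049e-06.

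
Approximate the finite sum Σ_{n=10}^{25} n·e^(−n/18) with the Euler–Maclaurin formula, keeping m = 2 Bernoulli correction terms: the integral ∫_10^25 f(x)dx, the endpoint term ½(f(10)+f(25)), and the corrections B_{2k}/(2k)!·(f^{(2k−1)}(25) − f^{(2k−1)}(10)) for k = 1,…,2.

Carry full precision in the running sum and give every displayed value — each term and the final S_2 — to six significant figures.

The integral term ∫_10^25 x·e^(−x/18) dx = 96.1731.
Endpoint term: (f(10) + f(25))/2 = (5.73753 + 6.23381)/2 = 5.98567.
Integral + boundary = 102.159.
k=1: B_{2}/(2)! × [f^{(1)}(25) − f^{(1)}(10)] = 1/12 × (-0.0969703 − 0.255002) = -0.0293310.
Partial sum through k=1: 102.129.
k=2: B_{4}/(4)! × [f^{(3)}(25) − f^{(3)}(10)] = −1/720 × (0.00123992 − 0.00432873) = 4.29001e-06.

S_2 ≈ 102.129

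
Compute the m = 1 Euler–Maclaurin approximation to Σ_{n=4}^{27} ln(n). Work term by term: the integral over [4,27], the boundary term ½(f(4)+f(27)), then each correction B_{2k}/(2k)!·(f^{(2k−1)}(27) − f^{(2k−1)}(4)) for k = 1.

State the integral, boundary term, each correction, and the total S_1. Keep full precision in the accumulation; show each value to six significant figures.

Integral: ∫_4^27 ln(x) dx = 60.4424.
Endpoint term: (f(4) + f(27))/2 = (1.38629 + 3.29584)/2 = 2.34107.
So far: 62.7835.
Correction k=1: B_{2}/2! · (f^{(1)}(27) − f^{(1)}(4)) = 1/12 · (0.0370370 − 0.250000) = -0.0177469.

S_1 ≈ 62.7657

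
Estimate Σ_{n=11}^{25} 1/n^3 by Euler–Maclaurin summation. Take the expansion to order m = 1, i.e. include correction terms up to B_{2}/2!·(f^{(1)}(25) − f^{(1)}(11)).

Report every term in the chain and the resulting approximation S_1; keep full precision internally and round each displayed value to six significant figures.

∫_11^25 1/x^3 dx evaluates to 0.00333223.
Boundary: ½(f(11) + f(25)) = ½(0.000751315 + 6.40000e-05) = 0.000407657.
Integral + boundary = 0.00373989.
Order-1 term: 1/12 · (-7.68000e-06 − (-0.000204904)) = 1.64353e-05.

S_1 ≈ 0.00375632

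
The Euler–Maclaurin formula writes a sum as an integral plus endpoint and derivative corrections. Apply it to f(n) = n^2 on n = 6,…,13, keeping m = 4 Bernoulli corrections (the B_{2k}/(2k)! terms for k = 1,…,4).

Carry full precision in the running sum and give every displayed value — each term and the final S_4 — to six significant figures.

Integral: ∫_6^13 x^2 dx = 660.333.
Boundary: ½(f(6) + f(13)) = ½(36.0000 + 169.000) = 102.500.
Integral + boundary = 762.833.
k=1: B_{2}/(2)! × [f^{(1)}(13) − f^{(1)}(6)] = 1/12 × (26.0000 − 12.0000) = 1.16667.
Partial sum through k=1: 764.000.
k=2: B_{4}/(4)! × [f^{(3)}(13) − f^{(3)}(6)] = −1/720 × (0.00000 − 0.00000) = 0.00000.
Partial sum through k=2: 764.000.
k=3: B_{6}/(6)! × [f^{(5)}(13) − f^{(5)}(6)] = 1/30240 × (0.00000 − 0.00000) = 0.00000.
Partial sum through k=3: 764.000.
k=4: B_{8}/(8)! × [f^{(7)}(13) − f^{(7)}(6)] = −1/1209600 × (0.00000 − 0.00000) = 0.00000.

S_4 ≈ 764.000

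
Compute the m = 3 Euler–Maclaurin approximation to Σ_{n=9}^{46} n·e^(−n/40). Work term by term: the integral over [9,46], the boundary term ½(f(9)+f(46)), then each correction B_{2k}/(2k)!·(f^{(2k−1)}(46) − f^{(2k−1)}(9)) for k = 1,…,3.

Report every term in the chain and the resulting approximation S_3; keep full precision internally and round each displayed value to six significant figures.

∫_9^46 x·e^(−x/40) dx evaluates to 475.861.
½[f(9) + f(46)] = ½[7.18665 + 14.5653] = 10.8760.
Running total after boundary: 486.737.
Correction k=1: B_{2}/2! · (f^{(1)}(46) − f^{(1)}(9)) = 1/12 · (-0.0474955 − 0.618850) = -0.0555288.
Partial sum through k=1: 486.682.
Correction k=2: B_{4}/4! · (f^{(3)}(46) − f^{(3)}(9)) = −1/720 · (0.000366111 − 0.00138493) = 1.41502e-06.
Partial sum through k=2: 486.682.
Correction k=3: B_{6}/6! · (f^{(5)}(46) − f^{(5)}(9)) = 1/30240 · (4.76192e-07 − 1.48942e-06) = -3.35062e-11.

S_3 ≈ 486.682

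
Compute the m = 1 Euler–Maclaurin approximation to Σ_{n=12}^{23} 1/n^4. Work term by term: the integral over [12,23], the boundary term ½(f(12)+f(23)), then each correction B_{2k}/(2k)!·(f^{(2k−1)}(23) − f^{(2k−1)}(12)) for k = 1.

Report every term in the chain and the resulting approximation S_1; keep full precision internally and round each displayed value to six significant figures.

S_1 ≈ 0.000192692

∫_12^23 1/x^4 dx evaluates to 0.000165505.
½[f(12) + f(23)] = ½[4.82253e-05 + 3.57346e-06] = 2.58994e-05.
Running total after boundary: 0.000191404.
k=1: B_{2}/(2)! × [f^{(1)}(23) − f^{(1)}(12)] = 1/12 × (-6.21471e-07 − (-1.60751e-05)) = 1.28780e-06.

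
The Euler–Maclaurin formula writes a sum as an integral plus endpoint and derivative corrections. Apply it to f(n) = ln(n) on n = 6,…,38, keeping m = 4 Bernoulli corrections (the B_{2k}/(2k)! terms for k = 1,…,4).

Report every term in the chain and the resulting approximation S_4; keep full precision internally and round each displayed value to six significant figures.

S_4 ≈ 98.1807

∫_6^38 ln(x) dx evaluates to 95.4777.
Boundary: ½(f(6) + f(38)) = ½(1.79176 + 3.63759) = 2.71467.
So far: 98.1924.
Correction k=1: B_{2}/2! · (f^{(1)}(38) − f^{(1)}(6)) = 1/12 · (0.0263158 − 0.166667) = -0.0116959.
Running total after k=1: 98.1807.
Correction k=2: B_{4}/4! · (f^{(3)}(38) − f^{(3)}(6)) = −1/720 · (3.64485e-05 − 0.00925926) = 1.28095e-05.
Running total after k=2: 98.1807.
Correction k=3: B_{6}/6! · (f^{(5)}(38) − f^{(5)}(6)) = 1/30240 · (3.02896e-07 − 0.00308642) = -1.02054e-07.
Running total after k=3: 98.1807.
Correction k=4: B_{8}/8! · (f^{(7)}(38) − f^{(7)}(6)) = −1/1209600 · (6.29285e-09 − 0.00257202) = 2.12633e-09.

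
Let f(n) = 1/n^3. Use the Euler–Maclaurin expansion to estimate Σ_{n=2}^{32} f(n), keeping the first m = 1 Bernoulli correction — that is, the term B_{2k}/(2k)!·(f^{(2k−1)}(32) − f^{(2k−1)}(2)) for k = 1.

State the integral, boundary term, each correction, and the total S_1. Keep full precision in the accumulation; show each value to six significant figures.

S_1 ≈ 0.202652

The integral term ∫_2^32 1/x^3 dx = 0.124512.
Boundary: ½(f(2) + f(32)) = ½(0.125000 + 3.05176e-05) = 0.0625153.
Running total after boundary: 0.187027.
Order-1 term: 1/12 · (-2.86102e-06 − (-0.187500)) = 0.0156248.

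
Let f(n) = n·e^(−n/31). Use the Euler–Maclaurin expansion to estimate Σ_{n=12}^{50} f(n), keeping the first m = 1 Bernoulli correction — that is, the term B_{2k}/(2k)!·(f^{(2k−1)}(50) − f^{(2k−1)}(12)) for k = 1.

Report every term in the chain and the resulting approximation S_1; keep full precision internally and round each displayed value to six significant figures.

∫_12^50 x·e^(−x/31) dx evaluates to 404.678.
½[f(12) + f(50)] = ½[8.14830 + 9.96541] = 9.05686.
Running total after boundary: 413.735.
Order-1 term: 1/12 · (-0.122157 − 0.416177) = -0.0448611.

S_1 ≈ 413.690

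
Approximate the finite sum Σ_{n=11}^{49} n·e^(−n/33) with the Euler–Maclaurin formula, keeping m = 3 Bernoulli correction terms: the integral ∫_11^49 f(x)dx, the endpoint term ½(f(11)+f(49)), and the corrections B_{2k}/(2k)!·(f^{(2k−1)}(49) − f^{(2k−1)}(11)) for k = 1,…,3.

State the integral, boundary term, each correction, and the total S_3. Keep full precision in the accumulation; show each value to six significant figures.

S_3 ≈ 436.837

Integral: ∫_11^49 x·e^(−x/33) dx = 427.395.
½[f(11) + f(49)] = ½[7.88184 + 11.1003] = 9.49107.
So far: 436.886.
k=1: B_{2}/(2)! × [f^{(1)}(49) − f^{(1)}(11)] = 1/12 × (-0.109836 − 0.477688) = -0.0489603.
After k=1: 436.837.
k=2: B_{4}/(4)! × [f^{(3)}(49) − f^{(3)}(11)] = −1/720 × (0.000315186 − 0.00175459) = 1.99917e-06.
After k=2: 436.837.
k=3: B_{6}/(6)! × [f^{(5)}(49) − f^{(5)}(11)] = 1/30240 × (6.71470e-07 − 2.81959e-06) = -7.10358e-11.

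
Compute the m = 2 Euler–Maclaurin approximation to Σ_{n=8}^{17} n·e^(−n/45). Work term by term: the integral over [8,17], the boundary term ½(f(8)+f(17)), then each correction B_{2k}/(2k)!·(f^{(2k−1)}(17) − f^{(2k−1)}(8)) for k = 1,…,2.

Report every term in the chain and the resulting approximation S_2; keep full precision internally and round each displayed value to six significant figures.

Integral: ∫_8^17 x·e^(−x/45) dx = 84.3333.
Boundary: ½(f(8) + f(17)) = ½(6.69703 + 11.6515) = 9.17427.
Running total after boundary: 93.5076.
Order-1 term: 1/12 · (0.426460 − 0.688306) = -0.0218204.
Running total after k=1: 93.4858.
Order-2 term: −1/720 · (0.000887519 − 0.00116670) = 3.87748e-07.

S_2 ≈ 93.4858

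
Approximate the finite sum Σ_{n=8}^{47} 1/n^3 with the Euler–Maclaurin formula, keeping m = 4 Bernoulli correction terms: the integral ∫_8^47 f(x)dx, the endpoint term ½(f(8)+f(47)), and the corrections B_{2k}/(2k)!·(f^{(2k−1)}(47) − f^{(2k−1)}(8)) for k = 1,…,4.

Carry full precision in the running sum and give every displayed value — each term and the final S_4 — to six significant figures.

S_4 ≈ 0.00862820

The integral term ∫_8^47 1/x^3 dx = 0.00758615.
½[f(8) + f(47)] = ½[0.00195312 + 9.63178e-06] = 0.000981378.
So far: 0.00856753.
Correction k=1: B_{2}/2! · (f^{(1)}(47) − f^{(1)}(8)) = 1/12 · (-6.14794e-07 − (-0.000732422)) = 6.09839e-05.
After k=1: 0.00862852.
Correction k=2: B_{4}/4! · (f^{(3)}(47) − f^{(3)}(8)) = −1/720 · (-5.56627e-09 − (-0.000228882)) = -3.17884e-07.
After k=2: 0.00862820.
Correction k=3: B_{6}/6! · (f^{(5)}(47) − f^{(5)}(8)) = 1/30240 · (-1.05832e-10 − (-0.000150204)) = 4.96705e-09.
After k=3: 0.00862820.
Correction k=4: B_{8}/8! · (f^{(7)}(47) − f^{(7)}(8)) = −1/1209600 · (-3.44949e-12 − (-0.000168979)) = -1.39698e-10.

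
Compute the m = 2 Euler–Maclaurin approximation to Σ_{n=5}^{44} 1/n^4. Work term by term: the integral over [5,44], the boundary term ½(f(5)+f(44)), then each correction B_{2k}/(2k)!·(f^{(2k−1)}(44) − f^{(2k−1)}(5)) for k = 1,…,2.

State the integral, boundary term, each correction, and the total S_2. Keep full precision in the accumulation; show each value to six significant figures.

Integral: ∫_5^44 1/x^4 dx = 0.00266275.
½[f(5) + f(44)] = ½[0.00160000 + 2.66802e-07] = 0.000800133.
Running total after boundary: 0.00346289.
Correction k=1: B_{2}/2! · (f^{(1)}(44) − f^{(1)}(5)) = 1/12 · (-2.42547e-08 − (-0.00128000)) = 0.000106665.
Partial sum through k=1: 0.00356955.
Correction k=2: B_{4}/4! · (f^{(3)}(44) − f^{(3)}(5)) = −1/720 · (-3.75848e-10 − (-0.00153600)) = -2.13333e-06.

S_2 ≈ 0.00356742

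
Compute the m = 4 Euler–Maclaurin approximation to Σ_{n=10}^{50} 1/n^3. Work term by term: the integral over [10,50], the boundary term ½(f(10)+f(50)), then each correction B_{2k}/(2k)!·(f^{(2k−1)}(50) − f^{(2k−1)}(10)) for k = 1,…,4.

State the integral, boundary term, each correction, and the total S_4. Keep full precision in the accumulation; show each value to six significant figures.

S_4 ≈ 0.00532888

The integral term ∫_10^50 1/x^3 dx = 0.00480000.
½[f(10) + f(50)] = ½[0.00100000 + 8.00000e-06] = 0.000504000.
Running total after boundary: 0.00530400.
Order-1 term: 1/12 · (-4.80000e-07 − (-0.000300000)) = 2.49600e-05.
Running total after k=1: 0.00532896.
Order-2 term: −1/720 · (-3.84000e-09 − (-6.00000e-05)) = -8.33280e-08.
Running total after k=2: 0.00532888.
Order-3 term: 1/30240 · (-6.45120e-11 − (-2.52000e-05)) = 8.33331e-10.
Running total after k=3: 0.00532888.
Order-4 term: −1/1209600 · (-1.85795e-12 − (-1.81440e-05)) = -1.50000e-11.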